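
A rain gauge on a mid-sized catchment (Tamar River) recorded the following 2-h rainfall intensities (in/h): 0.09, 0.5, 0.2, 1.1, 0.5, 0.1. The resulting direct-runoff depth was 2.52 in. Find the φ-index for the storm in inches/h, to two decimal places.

Only the 3 blocks with intensity above φ contribute runoff: 0.5, 1.1, 0.5 in/h.
Σ(I−φ)·Δt = d  ⇒  (0.5+1.1+0.5 − 3φ)·2 = 2.52
φ = (2.100 − 2.52/2) / 3 = 0.28 in/h.

φ ≈ 0.28 in/h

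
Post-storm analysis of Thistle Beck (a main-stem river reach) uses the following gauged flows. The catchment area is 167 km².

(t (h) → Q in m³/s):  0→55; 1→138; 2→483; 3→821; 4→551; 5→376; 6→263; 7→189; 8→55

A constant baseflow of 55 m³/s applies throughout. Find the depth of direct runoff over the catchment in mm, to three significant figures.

d ≈ 52.5 mm

Direct runoff: 0.0, 83.0, 428.0, 766.0, 496.0, 321.0, 208.0, 134.0, 0.0 m³/s; ΣQ_DR = 2436 m³/s.
V = ΣQ_DR · Δt = 2436 × 3600 s = 8.770 × 10^6 m³.
Over A = 167 km², depth = V / A = 52.5 mm.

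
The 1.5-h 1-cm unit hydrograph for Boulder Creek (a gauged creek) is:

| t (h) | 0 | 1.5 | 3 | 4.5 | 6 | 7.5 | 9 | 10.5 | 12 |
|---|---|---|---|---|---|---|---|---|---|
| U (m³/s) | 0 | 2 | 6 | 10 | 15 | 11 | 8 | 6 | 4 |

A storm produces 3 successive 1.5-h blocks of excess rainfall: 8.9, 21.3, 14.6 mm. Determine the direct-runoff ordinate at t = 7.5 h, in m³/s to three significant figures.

Q ≈ 56.3 m³/s

By discrete convolution, Q_j = Σ (P_i / 10 mm) · U_{j−i}.
At t = 7.5 h (j=5): Q = (8.9/10)·11 + (21.3/10)·15 + (14.6/10)·10 = 56.3 m³/s.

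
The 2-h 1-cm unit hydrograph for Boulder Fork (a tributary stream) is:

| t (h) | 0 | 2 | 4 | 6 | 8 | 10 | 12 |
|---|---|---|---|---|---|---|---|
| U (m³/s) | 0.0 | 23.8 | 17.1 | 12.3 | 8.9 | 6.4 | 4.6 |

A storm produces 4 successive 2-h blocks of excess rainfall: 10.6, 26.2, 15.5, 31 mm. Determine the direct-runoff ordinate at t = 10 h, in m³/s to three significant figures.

Q ≈ 102 m³/s

By discrete convolution, Q_j = Σ (P_i / 10 mm) · U_{j−i}.
At t = 10 h (j=5): Q = (10.6/10)·6.4 + (26.2/10)·8.9 + (15.5/10)·12.3 + (31/10)·17.1 = 102 m³/s.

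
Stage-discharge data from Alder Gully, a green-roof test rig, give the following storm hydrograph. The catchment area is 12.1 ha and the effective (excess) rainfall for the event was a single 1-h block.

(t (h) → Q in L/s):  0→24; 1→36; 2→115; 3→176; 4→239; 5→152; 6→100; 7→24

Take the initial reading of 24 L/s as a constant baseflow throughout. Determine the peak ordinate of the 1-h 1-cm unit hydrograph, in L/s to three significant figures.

U_p ≈ 107 L/s

Direct runoff: 0.0, 12.0, 91.0, 152.0, 215.0, 128.0, 76.0, 0.0 L/s; ΣQ_DR = 674.0 L/s, peak = 215.0 L/s.
Runoff depth d = ΣQ_DR·Δt / A = 674.0 × 3600 / (12.1 ha) = 20.05 mm.
The 1-cm UH is the DRH scaled by (10 mm)/d, so U_p = 215.0 × 10/20.05 = 107 L/s.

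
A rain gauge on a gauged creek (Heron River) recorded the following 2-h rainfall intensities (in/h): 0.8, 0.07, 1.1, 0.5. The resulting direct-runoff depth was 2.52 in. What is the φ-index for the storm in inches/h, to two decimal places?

Only the 3 blocks with intensity above φ contribute runoff: 0.8, 1.1, 0.5 in/h.
Σ(I−φ)·Δt = d  ⇒  (0.8+1.1+0.5 − 3φ)·2 = 2.52
φ = (2.400 − 2.52/2) / 3 = 0.38 in/h.

φ ≈ 0.38 in/h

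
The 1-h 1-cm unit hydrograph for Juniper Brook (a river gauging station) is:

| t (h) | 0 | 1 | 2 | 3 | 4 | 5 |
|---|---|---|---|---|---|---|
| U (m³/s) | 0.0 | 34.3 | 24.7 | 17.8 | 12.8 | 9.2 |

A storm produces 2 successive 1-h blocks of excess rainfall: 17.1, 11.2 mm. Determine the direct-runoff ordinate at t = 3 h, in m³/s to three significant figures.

Q ≈ 58.1 m³/s

By discrete convolution, Q_j = Σ (P_i / 10 mm) · U_{j−i}.
At t = 3 h (j=3): Q = (17.1/10)·17.8 + (11.2/10)·24.7 = 58.1 m³/s.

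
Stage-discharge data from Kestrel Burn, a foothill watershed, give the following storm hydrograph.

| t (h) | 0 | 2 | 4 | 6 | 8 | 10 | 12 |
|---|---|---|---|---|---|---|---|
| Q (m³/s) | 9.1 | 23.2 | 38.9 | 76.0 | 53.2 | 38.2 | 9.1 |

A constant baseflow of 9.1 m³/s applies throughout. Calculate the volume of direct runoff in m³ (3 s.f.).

V ≈ 1.32 × 10^6 m³

Direct-runoff ordinates (Q − Q_b): 0.0, 14.1, 29.8, 66.9, 44.1, 29.1, 0.0 m³/s.
ΣQ_DR = 184.0 m³/s.
With Δt = 2 h = 7200 s, V = ΣQ_DR · Δt = 184.0 × 7200 = 1.32 × 10^6 m³.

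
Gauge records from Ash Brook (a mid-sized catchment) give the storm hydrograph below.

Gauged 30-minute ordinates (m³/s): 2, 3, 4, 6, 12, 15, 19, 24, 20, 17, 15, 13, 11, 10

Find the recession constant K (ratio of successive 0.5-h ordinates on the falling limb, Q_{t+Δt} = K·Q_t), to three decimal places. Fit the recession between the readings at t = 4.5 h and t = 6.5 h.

K ≈ 0.876

Using the recession-limb readings at t = 4.5 h and t = 6.5 h: Q falls from 17 to 10 m³/s over 4 intervals.
K = (Q₂/Q₁)^(1/4) = (10/17)^(1/4) = 0.876.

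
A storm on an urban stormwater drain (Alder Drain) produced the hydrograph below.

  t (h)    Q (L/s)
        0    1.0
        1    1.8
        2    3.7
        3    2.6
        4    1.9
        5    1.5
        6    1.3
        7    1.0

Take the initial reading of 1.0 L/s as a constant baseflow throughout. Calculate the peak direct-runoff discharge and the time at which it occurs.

Subtracting baseflow gives direct-runoff ordinates: 0.0, 0.8, 2.7, 1.6, 0.9, 0.5, 0.3, 0.0 L/s.
The maximum is 2.7 L/s, occurring at the reading for t = 2 h.

Q_p = 2.7 L/s at t = 2 h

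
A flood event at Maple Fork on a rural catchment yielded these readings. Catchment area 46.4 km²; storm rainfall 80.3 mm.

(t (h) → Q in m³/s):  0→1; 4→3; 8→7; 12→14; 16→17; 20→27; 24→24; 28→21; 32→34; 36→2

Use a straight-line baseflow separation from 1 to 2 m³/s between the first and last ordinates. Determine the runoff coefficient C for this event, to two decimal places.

C ≈ 0.52

ΣQ_DR = 135.0 m³/s; V = ΣQ_DR·Δt = 1.944 × 10^6 m³.
Runoff depth d = V / A = 41.90 mm.
C = d / P = 41.90 / 80.3 = 0.52.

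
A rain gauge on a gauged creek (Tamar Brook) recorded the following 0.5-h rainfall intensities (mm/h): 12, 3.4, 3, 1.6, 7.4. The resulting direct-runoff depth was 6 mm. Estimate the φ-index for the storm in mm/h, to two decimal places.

φ ≈ 3.70 mm/h

Only the 2 blocks with intensity above φ contribute runoff: 12, 7.4 mm/h.
Σ(I−φ)·Δt = d  ⇒  (12+7.4 − 2φ)·0.5 = 6
φ = (19.40 − 6/0.5) / 2 = 3.70 mm/h.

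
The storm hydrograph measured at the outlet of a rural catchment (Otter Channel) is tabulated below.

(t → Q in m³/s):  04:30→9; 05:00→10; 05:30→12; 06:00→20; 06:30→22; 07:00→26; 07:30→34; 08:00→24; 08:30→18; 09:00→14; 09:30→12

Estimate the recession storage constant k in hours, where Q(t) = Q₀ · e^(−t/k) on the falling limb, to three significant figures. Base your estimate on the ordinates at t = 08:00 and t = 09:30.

On the falling limb, Q drops from 24 to 12 m³/s between t = 08:00 and t = 09:30 (Δt = 1.5 h).
k = −Δt / ln(Q₂/Q₁) = −1.5 / ln(12/24) = 2.16 h.

k ≈ 2.16 h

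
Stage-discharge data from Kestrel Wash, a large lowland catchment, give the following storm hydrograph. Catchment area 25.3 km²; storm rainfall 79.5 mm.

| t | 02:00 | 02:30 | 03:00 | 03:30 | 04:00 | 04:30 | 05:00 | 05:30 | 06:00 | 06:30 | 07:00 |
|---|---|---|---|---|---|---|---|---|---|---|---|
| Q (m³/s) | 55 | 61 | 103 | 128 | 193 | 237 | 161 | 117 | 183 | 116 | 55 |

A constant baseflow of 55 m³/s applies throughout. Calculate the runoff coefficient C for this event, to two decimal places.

C ≈ 0.72

ΣQ_DR = 804.0 m³/s; V = ΣQ_DR·Δt = 1.447 × 10^6 m³.
Runoff depth d = V / A = 57.20 mm.
C = d / P = 57.20 / 79.5 = 0.72.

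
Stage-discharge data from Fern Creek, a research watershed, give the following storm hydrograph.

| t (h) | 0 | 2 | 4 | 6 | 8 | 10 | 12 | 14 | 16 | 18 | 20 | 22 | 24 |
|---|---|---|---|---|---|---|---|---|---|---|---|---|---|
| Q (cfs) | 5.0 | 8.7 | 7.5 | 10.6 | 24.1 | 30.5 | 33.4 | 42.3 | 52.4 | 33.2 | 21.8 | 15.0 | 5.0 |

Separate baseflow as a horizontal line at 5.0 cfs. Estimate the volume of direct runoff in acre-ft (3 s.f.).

Direct-runoff ordinates (Q − Q_b): 0.0, 3.7, 2.5, 5.6, 19.1, 25.5, 28.4, 37.3, 47.4, 28.2, 16.8, 10.0, 0.0 cfs.
ΣQ_DR = 224.5 cfs.
With Δt = 2 h = 7200 s, V = ΣQ_DR · Δt = 224.5 × 7200 = 1.62 × 10^6 ft³ = 37.1 acre-ft.

V ≈ 37.1 acre-ft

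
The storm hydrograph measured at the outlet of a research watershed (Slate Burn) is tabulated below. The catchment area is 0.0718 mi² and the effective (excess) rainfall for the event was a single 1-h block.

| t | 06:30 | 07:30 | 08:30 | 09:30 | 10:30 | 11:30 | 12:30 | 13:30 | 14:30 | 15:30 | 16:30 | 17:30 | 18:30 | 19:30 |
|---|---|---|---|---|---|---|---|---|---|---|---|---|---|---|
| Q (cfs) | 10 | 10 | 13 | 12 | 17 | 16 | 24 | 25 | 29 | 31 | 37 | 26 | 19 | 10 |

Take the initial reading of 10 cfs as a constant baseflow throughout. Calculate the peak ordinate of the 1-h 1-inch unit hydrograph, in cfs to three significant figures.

Direct runoff: 0.0, 0.0, 3.0, 2.0, 7.0, 6.0, 14.0, 15.0, 19.0, 21.0, 27.0, 16.0, 9.0, 0.0 cfs; ΣQ_DR = 139.0 cfs, peak = 27.0 cfs.
Runoff depth d = ΣQ_DR·Δt / A = 139.0 × 3600 / (0.0718 mi²) = 3.000 in.
The 1-inch UH is the DRH scaled by (1 in)/d, so U_p = 27.0 × 1/3.000 = 9.00 cfs.

U_p ≈ 9.00 cfs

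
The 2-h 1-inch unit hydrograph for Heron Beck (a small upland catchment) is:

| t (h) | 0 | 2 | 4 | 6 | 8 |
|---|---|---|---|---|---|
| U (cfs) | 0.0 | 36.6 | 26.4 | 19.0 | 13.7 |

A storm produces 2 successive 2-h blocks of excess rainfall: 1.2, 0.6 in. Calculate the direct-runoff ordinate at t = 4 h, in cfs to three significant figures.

By discrete convolution, Q_j = Σ (P_i / 1 in) · U_{j−i}.
At t = 4 h (j=2): Q = (1.2/1)·26.4 + (0.6/1)·36.6 = 53.6 cfs.

Q ≈ 53.6 cfs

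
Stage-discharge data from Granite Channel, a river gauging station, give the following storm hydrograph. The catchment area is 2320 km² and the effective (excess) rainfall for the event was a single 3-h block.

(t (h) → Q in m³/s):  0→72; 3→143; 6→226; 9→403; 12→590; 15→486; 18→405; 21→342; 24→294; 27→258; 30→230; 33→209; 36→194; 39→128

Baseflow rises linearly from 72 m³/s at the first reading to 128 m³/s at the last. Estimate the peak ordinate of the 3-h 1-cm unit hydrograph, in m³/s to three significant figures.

Direct runoff: 0.00, 66.69, 145.38, 318.08, 500.77, 392.46, 307.15, 239.85, 187.54, 147.23, 114.92, 89.62, 70.31, 0.00 m³/s; ΣQ_DR = 2580 m³/s, peak = 500.77 m³/s.
Runoff depth d = ΣQ_DR·Δt / A = 2580 × 10800 / (2320 km²) = 12.01 mm.
The 1-cm UH is the DRH scaled by (10 mm)/d, so U_p = 500.77 × 10/12.01 = 417 m³/s.

U_p ≈ 417 m³/s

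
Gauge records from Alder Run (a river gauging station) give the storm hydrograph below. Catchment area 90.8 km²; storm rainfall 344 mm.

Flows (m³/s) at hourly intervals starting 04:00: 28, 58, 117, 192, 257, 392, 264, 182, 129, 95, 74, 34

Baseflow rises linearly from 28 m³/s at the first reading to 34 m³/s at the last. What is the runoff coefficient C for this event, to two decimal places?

ΣQ_DR = 1450 m³/s; V = ΣQ_DR·Δt = 5.220 × 10^6 m³.
Runoff depth d = V / A = 57.49 mm.
C = d / P = 57.49 / 344 = 0.17.

C ≈ 0.17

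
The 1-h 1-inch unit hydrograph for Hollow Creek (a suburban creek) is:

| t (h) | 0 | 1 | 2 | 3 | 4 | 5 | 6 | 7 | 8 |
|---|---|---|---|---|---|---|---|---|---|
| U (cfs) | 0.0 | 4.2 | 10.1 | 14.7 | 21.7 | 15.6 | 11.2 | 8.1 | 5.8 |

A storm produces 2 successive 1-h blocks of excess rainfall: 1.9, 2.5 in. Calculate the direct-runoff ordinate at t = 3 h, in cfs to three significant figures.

By discrete convolution, Q_j = Σ (P_i / 1 in) · U_{j−i}.
At t = 3 h (j=3): Q = (1.9/1)·14.7 + (2.5/1)·10.1 = 53.2 cfs.

Q ≈ 53.2 cfs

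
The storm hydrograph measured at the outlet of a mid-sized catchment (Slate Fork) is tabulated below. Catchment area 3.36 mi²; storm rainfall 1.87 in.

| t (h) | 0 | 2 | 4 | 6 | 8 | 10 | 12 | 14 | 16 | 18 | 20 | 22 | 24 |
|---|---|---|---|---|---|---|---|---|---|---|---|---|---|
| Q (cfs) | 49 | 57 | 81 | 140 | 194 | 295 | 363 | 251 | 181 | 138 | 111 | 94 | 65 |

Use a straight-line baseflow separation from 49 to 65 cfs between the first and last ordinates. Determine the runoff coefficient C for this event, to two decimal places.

ΣQ_DR = 1278 cfs; V = ΣQ_DR·Δt = 9.202 × 10^6 ft³.
Runoff depth d = V / A = 1.179 in.
C = d / P = 1.179 / 1.87 = 0.63.

C ≈ 0.63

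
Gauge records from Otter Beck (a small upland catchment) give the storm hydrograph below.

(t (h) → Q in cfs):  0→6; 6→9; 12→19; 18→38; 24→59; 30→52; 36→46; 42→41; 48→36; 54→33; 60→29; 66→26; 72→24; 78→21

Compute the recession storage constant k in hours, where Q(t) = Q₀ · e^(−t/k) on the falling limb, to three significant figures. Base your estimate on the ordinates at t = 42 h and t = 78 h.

On the falling limb, Q drops from 41 to 21 cfs between t = 42 h and t = 78 h (Δt = 36 h).
k = −Δt / ln(Q₂/Q₁) = −36 / ln(21/41) = 53.8 h.

k ≈ 53.8 h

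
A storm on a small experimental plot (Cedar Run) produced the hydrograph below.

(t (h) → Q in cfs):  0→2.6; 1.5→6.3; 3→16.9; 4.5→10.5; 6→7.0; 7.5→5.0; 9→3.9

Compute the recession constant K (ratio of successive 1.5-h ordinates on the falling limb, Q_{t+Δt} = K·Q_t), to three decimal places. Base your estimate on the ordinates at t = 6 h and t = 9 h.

K ≈ 0.746

Using the recession-limb readings at t = 6 h and t = 9 h: Q falls from 7.0 to 3.9 cfs over 2 intervals.
K = (Q₂/Q₁)^(1/2) = (3.9/7.0)^(1/2) = 0.746.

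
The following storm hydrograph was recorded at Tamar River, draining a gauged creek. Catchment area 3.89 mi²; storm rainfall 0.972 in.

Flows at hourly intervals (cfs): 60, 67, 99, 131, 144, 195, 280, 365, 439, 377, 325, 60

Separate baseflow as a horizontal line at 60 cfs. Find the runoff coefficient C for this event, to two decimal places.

C ≈ 0.75

ΣQ_DR = 1822 cfs; V = ΣQ_DR·Δt = 6.559 × 10^6 ft³.
Runoff depth d = V / A = 0.7258 in.
C = d / P = 0.7258 / 0.972 = 0.75.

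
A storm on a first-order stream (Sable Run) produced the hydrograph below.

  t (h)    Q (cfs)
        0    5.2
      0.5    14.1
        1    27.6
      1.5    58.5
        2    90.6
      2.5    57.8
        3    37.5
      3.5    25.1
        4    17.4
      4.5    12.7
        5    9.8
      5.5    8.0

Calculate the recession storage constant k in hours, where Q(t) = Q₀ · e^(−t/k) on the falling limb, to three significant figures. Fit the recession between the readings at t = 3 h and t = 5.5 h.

On the falling limb, Q drops from 37.5 to 8.0 cfs between t = 3 h and t = 5.5 h (Δt = 2.5 h).
k = −Δt / ln(Q₂/Q₁) = −2.5 / ln(8.0/37.5) = 1.62 h.

k ≈ 1.62 h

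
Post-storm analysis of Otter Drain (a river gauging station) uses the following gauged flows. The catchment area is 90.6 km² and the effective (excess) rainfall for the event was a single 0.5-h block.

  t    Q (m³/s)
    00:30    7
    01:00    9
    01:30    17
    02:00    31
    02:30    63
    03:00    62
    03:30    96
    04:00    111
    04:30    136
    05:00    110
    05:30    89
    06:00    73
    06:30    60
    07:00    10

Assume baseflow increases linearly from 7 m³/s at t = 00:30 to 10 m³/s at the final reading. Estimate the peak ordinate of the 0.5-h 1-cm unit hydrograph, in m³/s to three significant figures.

U_p ≈ 84.8 m³/s

Direct runoff: 0.00, 1.77, 9.54, 23.31, 55.08, 53.85, 87.62, 102.38, 127.15, 100.92, 79.69, 63.46, 50.23, 0.00 m³/s; ΣQ_DR = 755.0 m³/s, peak = 127.15 m³/s.
Runoff depth d = ΣQ_DR·Δt / A = 755.0 × 1800 / (90.6 km²) = 15.00 mm.
The 1-cm UH is the DRH scaled by (10 mm)/d, so U_p = 127.15 × 10/15.00 = 84.8 m³/s.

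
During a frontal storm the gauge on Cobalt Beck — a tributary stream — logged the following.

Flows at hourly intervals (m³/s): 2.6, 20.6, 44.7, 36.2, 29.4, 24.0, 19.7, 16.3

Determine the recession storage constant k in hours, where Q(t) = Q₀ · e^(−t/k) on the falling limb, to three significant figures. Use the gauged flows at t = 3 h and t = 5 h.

On the falling limb, Q drops from 36.2 to 24.0 m³/s between t = 3 h and t = 5 h (Δt = 2 h).
k = −Δt / ln(Q₂/Q₁) = −2 / ln(24.0/36.2) = 4.87 h.

k ≈ 4.87 h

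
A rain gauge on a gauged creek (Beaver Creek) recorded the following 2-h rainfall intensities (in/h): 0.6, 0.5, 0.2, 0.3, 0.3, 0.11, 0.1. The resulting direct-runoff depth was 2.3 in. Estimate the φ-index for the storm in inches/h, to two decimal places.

φ ≈ 0.15 in/h

Only the 5 blocks with intensity above φ contribute runoff: 0.6, 0.5, 0.2, 0.3, 0.3 in/h.
Σ(I−φ)·Δt = d  ⇒  (0.6+0.5+0.2+0.3+0.3 − 5φ)·2 = 2.3
φ = (1.900 − 2.3/2) / 5 = 0.15 in/h.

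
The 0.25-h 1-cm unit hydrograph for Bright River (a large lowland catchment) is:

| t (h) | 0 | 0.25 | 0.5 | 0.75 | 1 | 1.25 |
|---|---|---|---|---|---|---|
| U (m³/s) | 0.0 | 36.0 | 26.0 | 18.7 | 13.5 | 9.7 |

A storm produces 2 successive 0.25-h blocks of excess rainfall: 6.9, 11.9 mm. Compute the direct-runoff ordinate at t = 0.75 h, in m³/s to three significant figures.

By discrete convolution, Q_j = Σ (P_i / 10 mm) · U_{j−i}.
At t = 0.75 h (j=3): Q = (6.9/10)·18.7 + (11.9/10)·26.0 = 43.8 m³/s.

Q ≈ 43.8 m³/s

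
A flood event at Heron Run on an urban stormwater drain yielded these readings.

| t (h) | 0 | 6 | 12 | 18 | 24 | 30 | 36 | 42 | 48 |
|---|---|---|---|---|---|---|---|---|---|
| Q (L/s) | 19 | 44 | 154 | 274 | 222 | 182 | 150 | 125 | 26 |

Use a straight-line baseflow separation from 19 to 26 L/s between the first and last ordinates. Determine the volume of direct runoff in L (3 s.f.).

V ≈ 2.15 × 10^7 L

Direct-runoff ordinates (Q − Q_b): 0.00, 24.12, 133.25, 252.38, 199.50, 158.62, 125.75, 99.88, 0.00 L/s.
ΣQ_DR = 993.5 L/s.
With Δt = 6 h = 21600 s, V = ΣQ_DR · Δt = 993.5 × 21600 = 2.15 × 10^7 L.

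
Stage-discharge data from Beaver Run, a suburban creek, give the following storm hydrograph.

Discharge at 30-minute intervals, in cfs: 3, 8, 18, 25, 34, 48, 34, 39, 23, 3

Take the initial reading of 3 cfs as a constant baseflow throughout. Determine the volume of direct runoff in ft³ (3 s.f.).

V ≈ 3.69 × 10^5 ft³

Direct-runoff ordinates (Q − Q_b): 0.0, 5.0, 15.0, 22.0, 31.0, 45.0, 31.0, 36.0, 20.0, 0.0 cfs.
ΣQ_DR = 205.0 cfs.
With Δt = 0.5 h = 1800 s, V = ΣQ_DR · Δt = 205.0 × 1800 = 3.69 × 10^5 ft³.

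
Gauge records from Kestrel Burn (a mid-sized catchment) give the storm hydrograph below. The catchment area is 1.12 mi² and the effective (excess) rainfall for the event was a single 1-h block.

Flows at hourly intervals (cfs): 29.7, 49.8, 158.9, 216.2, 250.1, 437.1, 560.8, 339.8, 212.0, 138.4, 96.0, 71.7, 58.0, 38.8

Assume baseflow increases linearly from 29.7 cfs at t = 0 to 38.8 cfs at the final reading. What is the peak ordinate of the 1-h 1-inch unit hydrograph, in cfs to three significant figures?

U_p ≈ 175 cfs

Direct runoff: 0.00, 19.40, 127.80, 184.40, 217.60, 403.90, 526.90, 305.20, 176.70, 102.40, 59.30, 34.30, 19.90, 0.00 cfs; ΣQ_DR = 2178 cfs, peak = 526.90 cfs.
Runoff depth d = ΣQ_DR·Δt / A = 2178 × 3600 / (1.12 mi²) = 3.013 in.
The 1-inch UH is the DRH scaled by (1 in)/d, so U_p = 526.90 × 1/3.013 = 175 cfs.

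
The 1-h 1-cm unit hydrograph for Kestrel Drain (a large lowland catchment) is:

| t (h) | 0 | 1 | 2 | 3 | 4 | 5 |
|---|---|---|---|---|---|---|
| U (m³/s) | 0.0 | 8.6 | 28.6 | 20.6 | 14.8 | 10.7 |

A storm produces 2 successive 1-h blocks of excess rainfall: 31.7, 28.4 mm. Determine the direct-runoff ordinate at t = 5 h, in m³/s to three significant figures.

By discrete convolution, Q_j = Σ (P_i / 10 mm) · U_{j−i}.
At t = 5 h (j=5): Q = (31.7/10)·10.7 + (28.4/10)·14.8 = 76.0 m³/s.

Q ≈ 76.0 m³/s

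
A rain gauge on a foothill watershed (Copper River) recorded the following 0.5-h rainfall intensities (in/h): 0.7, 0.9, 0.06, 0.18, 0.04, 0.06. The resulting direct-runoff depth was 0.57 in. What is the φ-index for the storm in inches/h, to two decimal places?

Only the 2 blocks with intensity above φ contribute runoff: 0.7, 0.9 in/h.
Σ(I−φ)·Δt = d  ⇒  (0.7+0.9 − 2φ)·0.5 = 0.57
φ = (1.600 − 0.57/0.5) / 2 = 0.23 in/h.

φ ≈ 0.23 in/h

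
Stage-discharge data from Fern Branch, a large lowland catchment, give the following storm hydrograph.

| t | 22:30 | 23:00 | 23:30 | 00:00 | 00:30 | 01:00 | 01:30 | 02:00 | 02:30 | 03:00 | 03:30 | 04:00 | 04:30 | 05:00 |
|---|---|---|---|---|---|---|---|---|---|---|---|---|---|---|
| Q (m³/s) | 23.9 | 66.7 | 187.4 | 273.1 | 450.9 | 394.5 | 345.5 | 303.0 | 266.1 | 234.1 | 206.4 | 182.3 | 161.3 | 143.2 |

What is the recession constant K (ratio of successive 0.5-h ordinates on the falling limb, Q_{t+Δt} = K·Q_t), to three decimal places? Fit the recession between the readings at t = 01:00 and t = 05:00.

K ≈ 0.881

Using the recession-limb readings at t = 01:00 and t = 05:00: Q falls from 394.5 to 143.2 m³/s over 8 intervals.
K = (Q₂/Q₁)^(1/8) = (143.2/394.5)^(1/8) = 0.881.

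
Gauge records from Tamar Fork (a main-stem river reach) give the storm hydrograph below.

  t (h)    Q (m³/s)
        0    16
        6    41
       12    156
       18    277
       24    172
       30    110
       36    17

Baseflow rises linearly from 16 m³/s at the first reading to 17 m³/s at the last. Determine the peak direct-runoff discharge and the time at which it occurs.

Subtracting baseflow gives direct-runoff ordinates: 0.00, 24.83, 139.67, 260.50, 155.33, 93.17, 0.00 m³/s.
The maximum is 260.50 m³/s, occurring at the reading for t = 18 h.

Q_p = 260.50 m³/s at t = 18 h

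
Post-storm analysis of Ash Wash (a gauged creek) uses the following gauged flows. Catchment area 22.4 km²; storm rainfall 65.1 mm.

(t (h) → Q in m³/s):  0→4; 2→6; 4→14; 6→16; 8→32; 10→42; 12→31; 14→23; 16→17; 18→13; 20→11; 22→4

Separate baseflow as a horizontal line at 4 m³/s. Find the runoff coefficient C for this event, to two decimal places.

C ≈ 0.81

ΣQ_DR = 165.0 m³/s; V = ΣQ_DR·Δt = 1.188 × 10^6 m³.
Runoff depth d = V / A = 53.04 mm.
C = d / P = 53.04 / 65.1 = 0.81.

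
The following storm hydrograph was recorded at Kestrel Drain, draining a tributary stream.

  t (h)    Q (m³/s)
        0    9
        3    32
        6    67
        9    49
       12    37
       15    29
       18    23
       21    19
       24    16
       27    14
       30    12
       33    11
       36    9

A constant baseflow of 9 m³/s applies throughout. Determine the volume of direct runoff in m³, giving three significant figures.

V ≈ 2.27 × 10^6 m³

Direct-runoff ordinates (Q − Q_b): 0.0, 23.0, 58.0, 40.0, 28.0, 20.0, 14.0, 10.0, 7.0, 5.0, 3.0, 2.0, 0.0 m³/s.
ΣQ_DR = 210.0 m³/s.
With Δt = 3 h = 10800 s, V = ΣQ_DR · Δt = 210.0 × 10800 = 2.27 × 10^6 m³.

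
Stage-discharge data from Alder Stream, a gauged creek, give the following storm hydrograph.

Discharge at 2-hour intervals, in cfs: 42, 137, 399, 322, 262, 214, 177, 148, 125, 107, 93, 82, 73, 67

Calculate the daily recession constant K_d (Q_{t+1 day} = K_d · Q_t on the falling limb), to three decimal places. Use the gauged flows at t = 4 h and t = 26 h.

Between t = 4 h and t = 26 h the flow falls from 399 to 67 cfs over 11×2 h = 22 h.
Per-interval ratio K = (67/399)^(1/11) = 0.8503; K_d = K^(24/2) = 0.143.

K_d ≈ 0.143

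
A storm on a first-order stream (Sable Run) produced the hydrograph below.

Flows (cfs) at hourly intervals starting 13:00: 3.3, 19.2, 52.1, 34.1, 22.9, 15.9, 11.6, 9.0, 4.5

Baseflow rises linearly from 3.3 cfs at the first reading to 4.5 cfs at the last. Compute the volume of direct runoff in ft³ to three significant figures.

V ≈ 4.95 × 10^5 ft³

Direct-runoff ordinates (Q − Q_b): 0.00, 15.75, 48.50, 30.35, 19.00, 11.85, 7.40, 4.65, 0.00 cfs.
ΣQ_DR = 137.5 cfs.
With Δt = 1 h = 3600 s, V = ΣQ_DR · Δt = 137.5 × 3600 = 4.95 × 10^5 ft³.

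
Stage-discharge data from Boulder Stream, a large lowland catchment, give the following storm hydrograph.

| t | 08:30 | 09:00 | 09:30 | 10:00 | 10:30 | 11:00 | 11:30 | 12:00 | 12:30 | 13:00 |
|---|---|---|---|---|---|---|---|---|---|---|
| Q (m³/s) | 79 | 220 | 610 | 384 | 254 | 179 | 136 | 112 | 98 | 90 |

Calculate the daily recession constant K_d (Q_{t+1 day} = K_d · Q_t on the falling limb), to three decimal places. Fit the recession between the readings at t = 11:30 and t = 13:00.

Between t = 11:30 and t = 13:00 the flow falls from 136 to 90 m³/s over 3×0.5 h = 1.5 h.
Per-interval ratio K = (90/136)^(1/3) = 0.8714; K_d = K^(24/0.5) = 0.001.

K_d ≈ 0.001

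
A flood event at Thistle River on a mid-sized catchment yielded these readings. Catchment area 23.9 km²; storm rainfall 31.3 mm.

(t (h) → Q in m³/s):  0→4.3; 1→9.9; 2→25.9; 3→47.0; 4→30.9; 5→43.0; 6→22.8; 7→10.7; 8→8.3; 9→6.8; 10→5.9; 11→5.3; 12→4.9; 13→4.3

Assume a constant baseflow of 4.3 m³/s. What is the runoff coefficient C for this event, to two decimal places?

C ≈ 0.82

ΣQ_DR = 169.8 m³/s; V = ΣQ_DR·Δt = 6.113 × 10^5 m³.
Runoff depth d = V / A = 25.58 mm.
C = d / P = 25.58 / 31.3 = 0.82.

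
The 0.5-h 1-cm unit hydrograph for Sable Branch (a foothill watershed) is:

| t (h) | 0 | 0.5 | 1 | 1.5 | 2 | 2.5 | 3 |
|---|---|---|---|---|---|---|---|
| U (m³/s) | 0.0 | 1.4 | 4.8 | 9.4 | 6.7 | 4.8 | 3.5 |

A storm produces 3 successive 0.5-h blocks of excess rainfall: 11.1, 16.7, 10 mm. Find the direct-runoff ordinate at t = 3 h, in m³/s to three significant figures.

By discrete convolution, Q_j = Σ (P_i / 10 mm) · U_{j−i}.
At t = 3 h (j=6): Q = (11.1/10)·3.5 + (16.7/10)·4.8 + (10/10)·6.7 = 18.6 m³/s.

Q ≈ 18.6 m³/s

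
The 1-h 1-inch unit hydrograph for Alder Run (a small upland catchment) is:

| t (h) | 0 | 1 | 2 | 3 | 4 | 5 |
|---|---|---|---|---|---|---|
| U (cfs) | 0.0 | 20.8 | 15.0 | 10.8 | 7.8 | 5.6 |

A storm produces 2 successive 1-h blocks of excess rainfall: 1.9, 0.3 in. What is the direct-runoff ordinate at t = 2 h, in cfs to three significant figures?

Q ≈ 34.7 cfs

By discrete convolution, Q_j = Σ (P_i / 1 in) · U_{j−i}.
At t = 2 h (j=2): Q = (1.9/1)·15.0 + (0.3/1)·20.8 = 34.7 cfs.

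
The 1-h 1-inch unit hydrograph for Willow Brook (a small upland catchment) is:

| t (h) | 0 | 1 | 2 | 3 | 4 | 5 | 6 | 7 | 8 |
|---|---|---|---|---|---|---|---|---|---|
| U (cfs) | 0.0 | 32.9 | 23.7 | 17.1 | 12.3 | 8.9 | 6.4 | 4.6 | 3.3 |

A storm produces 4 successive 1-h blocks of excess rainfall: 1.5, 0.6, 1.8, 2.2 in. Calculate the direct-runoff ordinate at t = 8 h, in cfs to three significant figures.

By discrete convolution, Q_j = Σ (P_i / 1 in) · U_{j−i}.
At t = 8 h (j=8): Q = (1.5/1)·3.3 + (0.6/1)·4.6 + (1.8/1)·6.4 + (2.2/1)·8.9 = 38.8 cfs.

Q ≈ 38.8 cfs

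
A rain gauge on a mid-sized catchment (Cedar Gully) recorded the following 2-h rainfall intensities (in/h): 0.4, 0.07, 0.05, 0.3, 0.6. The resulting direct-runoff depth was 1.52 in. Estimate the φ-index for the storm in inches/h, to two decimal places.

φ ≈ 0.18 in/h

Only the 3 blocks with intensity above φ contribute runoff: 0.4, 0.3, 0.6 in/h.
Σ(I−φ)·Δt = d  ⇒  (0.4+0.3+0.6 − 3φ)·2 = 1.52
φ = (1.300 − 1.52/2) / 3 = 0.18 in/h.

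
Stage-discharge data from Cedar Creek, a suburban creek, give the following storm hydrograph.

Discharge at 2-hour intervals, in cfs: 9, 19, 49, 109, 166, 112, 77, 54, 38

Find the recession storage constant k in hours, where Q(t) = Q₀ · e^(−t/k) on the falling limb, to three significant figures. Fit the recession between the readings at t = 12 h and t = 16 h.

k ≈ 5.66 h

On the falling limb, Q drops from 77 to 38 cfs between t = 12 h and t = 16 h (Δt = 4 h).
k = −Δt / ln(Q₂/Q₁) = −4 / ln(38/77) = 5.66 h.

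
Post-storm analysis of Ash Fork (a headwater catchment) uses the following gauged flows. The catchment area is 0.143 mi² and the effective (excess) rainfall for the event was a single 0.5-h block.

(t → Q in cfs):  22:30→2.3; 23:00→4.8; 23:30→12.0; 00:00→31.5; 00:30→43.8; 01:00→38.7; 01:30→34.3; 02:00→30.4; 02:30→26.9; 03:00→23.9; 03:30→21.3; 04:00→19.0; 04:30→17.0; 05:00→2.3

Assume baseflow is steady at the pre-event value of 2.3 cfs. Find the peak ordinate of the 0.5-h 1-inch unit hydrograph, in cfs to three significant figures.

U_p ≈ 27.8 cfs

Direct runoff: 0.0, 2.5, 9.7, 29.2, 41.5, 36.4, 32.0, 28.1, 24.6, 21.6, 19.0, 16.7, 14.7, 0.0 cfs; ΣQ_DR = 276.0 cfs, peak = 41.5 cfs.
Runoff depth d = ΣQ_DR·Δt / A = 276.0 × 1800 / (0.143 mi²) = 1.495 in.
The 1-inch UH is the DRH scaled by (1 in)/d, so U_p = 41.5 × 1/1.495 = 27.8 cfs.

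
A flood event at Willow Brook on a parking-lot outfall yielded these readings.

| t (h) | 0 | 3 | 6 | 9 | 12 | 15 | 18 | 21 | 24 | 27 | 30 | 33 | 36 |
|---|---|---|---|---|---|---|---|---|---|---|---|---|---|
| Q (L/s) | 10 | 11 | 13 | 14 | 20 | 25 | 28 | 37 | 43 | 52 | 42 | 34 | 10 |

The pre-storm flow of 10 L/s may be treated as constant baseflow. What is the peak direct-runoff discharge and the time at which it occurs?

Subtracting baseflow gives direct-runoff ordinates: 0.0, 1.0, 3.0, 4.0, 10.0, 15.0, 18.0, 27.0, 33.0, 42.0, 32.0, 24.0, 0.0 L/s.
The maximum is 42.0 L/s, occurring at the reading for t = 27 h.

Q_p = 42.0 L/s at t = 27 h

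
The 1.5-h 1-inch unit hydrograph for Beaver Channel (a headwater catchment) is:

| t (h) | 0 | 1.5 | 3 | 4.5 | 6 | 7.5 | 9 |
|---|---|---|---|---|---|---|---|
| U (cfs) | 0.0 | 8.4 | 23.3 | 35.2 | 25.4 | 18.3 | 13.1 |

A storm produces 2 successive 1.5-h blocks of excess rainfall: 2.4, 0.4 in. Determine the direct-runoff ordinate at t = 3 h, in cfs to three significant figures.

Q ≈ 59.3 cfs

By discrete convolution, Q_j = Σ (P_i / 1 in) · U_{j−i}.
At t = 3 h (j=2): Q = (2.4/1)·23.3 + (0.4/1)·8.4 = 59.3 cfs.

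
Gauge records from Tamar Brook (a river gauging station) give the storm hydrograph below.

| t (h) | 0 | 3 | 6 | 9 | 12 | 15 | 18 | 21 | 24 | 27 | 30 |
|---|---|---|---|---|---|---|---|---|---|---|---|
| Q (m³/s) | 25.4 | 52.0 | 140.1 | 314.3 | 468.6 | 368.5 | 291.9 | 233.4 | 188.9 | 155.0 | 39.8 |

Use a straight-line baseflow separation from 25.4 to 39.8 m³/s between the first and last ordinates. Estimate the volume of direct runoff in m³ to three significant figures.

V ≈ 2.07 × 10^7 m³

Direct-runoff ordinates (Q − Q_b): 0.00, 25.16, 111.82, 284.58, 437.44, 335.90, 257.86, 197.92, 151.98, 116.64, 0.00 m³/s.
ΣQ_DR = 1919 m³/s.
With Δt = 3 h = 10800 s, V = ΣQ_DR · Δt = 1919 × 10800 = 2.07 × 10^7 m³.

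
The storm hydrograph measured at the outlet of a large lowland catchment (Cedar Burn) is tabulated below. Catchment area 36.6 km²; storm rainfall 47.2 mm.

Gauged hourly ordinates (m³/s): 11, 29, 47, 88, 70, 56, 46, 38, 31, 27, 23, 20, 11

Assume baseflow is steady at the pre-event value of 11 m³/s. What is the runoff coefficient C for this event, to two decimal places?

C ≈ 0.74

ΣQ_DR = 354.0 m³/s; V = ΣQ_DR·Δt = 1.274 × 10^6 m³.
Runoff depth d = V / A = 34.82 mm.
C = d / P = 34.82 / 47.2 = 0.74.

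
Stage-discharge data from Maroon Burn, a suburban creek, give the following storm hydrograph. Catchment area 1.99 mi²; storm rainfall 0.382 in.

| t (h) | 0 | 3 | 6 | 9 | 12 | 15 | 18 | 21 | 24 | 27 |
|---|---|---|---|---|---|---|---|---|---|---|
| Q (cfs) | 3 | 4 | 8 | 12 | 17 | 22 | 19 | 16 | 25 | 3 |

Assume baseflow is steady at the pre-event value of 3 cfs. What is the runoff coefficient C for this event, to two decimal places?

C ≈ 0.61

ΣQ_DR = 99.00 cfs; V = ΣQ_DR·Δt = 1.069 × 10^6 ft³.
Runoff depth d = V / A = 0.2313 in.
C = d / P = 0.2313 / 0.382 = 0.61.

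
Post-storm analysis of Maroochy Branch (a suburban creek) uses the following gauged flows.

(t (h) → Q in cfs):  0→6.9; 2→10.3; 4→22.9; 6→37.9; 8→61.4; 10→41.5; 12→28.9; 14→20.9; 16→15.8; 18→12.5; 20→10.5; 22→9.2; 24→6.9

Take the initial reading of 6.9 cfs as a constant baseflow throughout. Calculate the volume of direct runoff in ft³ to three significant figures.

V ≈ 1.41 × 10^6 ft³

Direct-runoff ordinates (Q − Q_b): 0.0, 3.4, 16.0, 31.0, 54.5, 34.6, 22.0, 14.0, 8.9, 5.6, 3.6, 2.3, 0.0 cfs.
ΣQ_DR = 195.9 cfs.
With Δt = 2 h = 7200 s, V = ΣQ_DR · Δt = 195.9 × 7200 = 1.41 × 10^6 ft³.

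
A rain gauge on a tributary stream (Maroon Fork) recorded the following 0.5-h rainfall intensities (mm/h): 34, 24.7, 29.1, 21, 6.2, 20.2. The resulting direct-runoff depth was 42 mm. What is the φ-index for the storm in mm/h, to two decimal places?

Only the 5 blocks with intensity above φ contribute runoff: 34, 24.7, 29.1, 21, 20.2 mm/h.
Σ(I−φ)·Δt = d  ⇒  (34+24.7+29.1+21+20.2 − 5φ)·0.5 = 42
φ = (129.0 − 42/0.5) / 5 = 9.00 mm/h.

φ ≈ 9.00 mm/h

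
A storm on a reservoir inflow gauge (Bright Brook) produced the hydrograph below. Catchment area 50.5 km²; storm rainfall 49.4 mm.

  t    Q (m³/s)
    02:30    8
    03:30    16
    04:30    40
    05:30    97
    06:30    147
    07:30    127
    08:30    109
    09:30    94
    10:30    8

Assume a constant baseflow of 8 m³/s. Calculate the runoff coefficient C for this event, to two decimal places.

ΣQ_DR = 574.0 m³/s; V = ΣQ_DR·Δt = 2.066 × 10^6 m³.
Runoff depth d = V / A = 40.92 mm.
C = d / P = 40.92 / 49.4 = 0.83.

C ≈ 0.83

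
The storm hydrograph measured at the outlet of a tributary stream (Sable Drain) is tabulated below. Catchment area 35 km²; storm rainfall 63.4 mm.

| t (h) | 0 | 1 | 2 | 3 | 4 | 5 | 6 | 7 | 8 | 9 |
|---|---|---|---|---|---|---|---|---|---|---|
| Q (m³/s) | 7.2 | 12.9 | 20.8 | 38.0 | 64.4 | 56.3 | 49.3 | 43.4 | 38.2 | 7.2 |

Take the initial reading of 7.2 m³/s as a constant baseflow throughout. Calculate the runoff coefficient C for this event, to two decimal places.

C ≈ 0.43

ΣQ_DR = 265.7 m³/s; V = ΣQ_DR·Δt = 9.565 × 10^5 m³.
Runoff depth d = V / A = 27.33 mm.
C = d / P = 27.33 / 63.4 = 0.43.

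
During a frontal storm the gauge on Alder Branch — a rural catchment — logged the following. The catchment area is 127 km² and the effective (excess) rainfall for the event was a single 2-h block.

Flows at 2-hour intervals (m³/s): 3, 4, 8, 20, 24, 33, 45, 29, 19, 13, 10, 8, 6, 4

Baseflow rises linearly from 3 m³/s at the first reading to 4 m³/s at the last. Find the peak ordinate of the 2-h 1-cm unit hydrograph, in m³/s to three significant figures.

U_p ≈ 41.4 m³/s

Direct runoff: 0.00, 0.92, 4.85, 16.77, 20.69, 29.62, 41.54, 25.46, 15.38, 9.31, 6.23, 4.15, 2.08, 0.00 m³/s; ΣQ_DR = 177.0 m³/s, peak = 41.54 m³/s.
Runoff depth d = ΣQ_DR·Δt / A = 177.0 × 7200 / (127 km²) = 10.03 mm.
The 1-cm UH is the DRH scaled by (10 mm)/d, so U_p = 41.54 × 10/10.03 = 41.4 m³/s.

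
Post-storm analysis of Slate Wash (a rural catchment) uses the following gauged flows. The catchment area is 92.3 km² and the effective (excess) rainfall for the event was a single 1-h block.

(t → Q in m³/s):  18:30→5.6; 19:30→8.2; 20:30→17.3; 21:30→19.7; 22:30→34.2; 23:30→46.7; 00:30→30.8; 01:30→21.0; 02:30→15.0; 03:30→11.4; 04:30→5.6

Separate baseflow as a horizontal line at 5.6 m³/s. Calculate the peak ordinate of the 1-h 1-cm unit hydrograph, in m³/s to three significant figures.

Direct runoff: 0.0, 2.6, 11.7, 14.1, 28.6, 41.1, 25.2, 15.4, 9.4, 5.8, 0.0 m³/s; ΣQ_DR = 153.9 m³/s, peak = 41.1 m³/s.
Runoff depth d = ΣQ_DR·Δt / A = 153.9 × 3600 / (92.3 km²) = 6.003 mm.
The 1-cm UH is the DRH scaled by (10 mm)/d, so U_p = 41.1 × 10/6.003 = 68.5 m³/s.

U_p ≈ 68.5 m³/s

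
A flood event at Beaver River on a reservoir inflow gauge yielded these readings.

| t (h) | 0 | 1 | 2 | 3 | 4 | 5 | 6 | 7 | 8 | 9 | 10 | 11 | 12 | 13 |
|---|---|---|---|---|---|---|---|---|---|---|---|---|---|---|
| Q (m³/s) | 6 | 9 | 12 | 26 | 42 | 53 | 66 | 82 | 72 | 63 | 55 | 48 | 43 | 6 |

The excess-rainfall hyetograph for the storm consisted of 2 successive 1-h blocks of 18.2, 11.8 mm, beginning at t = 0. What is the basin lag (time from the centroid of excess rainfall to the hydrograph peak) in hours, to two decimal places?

Centroid of excess rainfall: t_c = Σ P_i·t̄_i / ΣP_i = 0.8933 h (block centres at 0.5, 1.5 h).
Hydrograph peak occurs at t = 7 h, so basin lag t_L = 7 − 0.8933 = 6.11 h.

t_L ≈ 6.11 h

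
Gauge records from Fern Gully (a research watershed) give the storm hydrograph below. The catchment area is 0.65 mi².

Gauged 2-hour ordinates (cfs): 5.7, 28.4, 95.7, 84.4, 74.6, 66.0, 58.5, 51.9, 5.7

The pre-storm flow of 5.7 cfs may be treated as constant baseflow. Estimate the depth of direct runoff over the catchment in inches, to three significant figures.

Direct runoff: 0.0, 22.7, 90.0, 78.7, 68.9, 60.3, 52.8, 46.2, 0.0 cfs; ΣQ_DR = 419.6 cfs.
V = ΣQ_DR · Δt = 419.6 × 7200 s = 3.021 × 10^6 ft³.
Over A = 0.65 mi², depth = V / A = 2.00 in.

d ≈ 2.00 in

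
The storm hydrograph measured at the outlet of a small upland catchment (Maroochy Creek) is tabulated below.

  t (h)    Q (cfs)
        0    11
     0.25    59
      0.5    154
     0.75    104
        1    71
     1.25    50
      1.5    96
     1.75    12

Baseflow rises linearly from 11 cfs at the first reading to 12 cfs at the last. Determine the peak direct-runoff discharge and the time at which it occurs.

Q_p = 142.71 cfs at t = 0.5 h

Subtracting baseflow gives direct-runoff ordinates: 0.00, 47.86, 142.71, 92.57, 59.43, 38.29, 84.14, 0.00 cfs.
The maximum is 142.71 cfs, occurring at the reading for t = 0.5 h.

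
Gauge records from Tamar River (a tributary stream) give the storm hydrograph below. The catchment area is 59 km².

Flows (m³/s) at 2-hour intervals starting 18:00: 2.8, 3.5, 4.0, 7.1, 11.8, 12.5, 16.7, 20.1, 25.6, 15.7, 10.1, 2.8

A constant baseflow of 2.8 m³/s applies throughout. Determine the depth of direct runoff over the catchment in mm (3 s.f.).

d ≈ 12.1 mm

Direct runoff: 0.0, 0.7, 1.2, 4.3, 9.0, 9.7, 13.9, 17.3, 22.8, 12.9, 7.3, 0.0 m³/s; ΣQ_DR = 99.10 m³/s.
V = ΣQ_DR · Δt = 99.10 × 7200 s = 7.135 × 10^5 m³.
Over A = 59 km², depth = V / A = 12.1 mm.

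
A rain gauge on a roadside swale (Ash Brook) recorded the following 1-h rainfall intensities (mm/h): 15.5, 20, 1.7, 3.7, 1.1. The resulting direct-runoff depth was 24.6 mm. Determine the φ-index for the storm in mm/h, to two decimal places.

Only the 2 blocks with intensity above φ contribute runoff: 15.5, 20 mm/h.
Σ(I−φ)·Δt = d  ⇒  (15.5+20 − 2φ)·1 = 24.6
φ = (35.50 − 24.6/1) / 2 = 5.45 mm/h.

φ ≈ 5.45 mm/h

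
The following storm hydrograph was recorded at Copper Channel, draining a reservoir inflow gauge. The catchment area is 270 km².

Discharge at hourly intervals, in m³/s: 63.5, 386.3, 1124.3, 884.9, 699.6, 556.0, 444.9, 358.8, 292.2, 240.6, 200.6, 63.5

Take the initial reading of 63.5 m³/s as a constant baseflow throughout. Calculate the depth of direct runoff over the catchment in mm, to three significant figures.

d ≈ 60.7 mm

Direct runoff: 0.0, 322.8, 1060.8, 821.4, 636.1, 492.5, 381.4, 295.3, 228.7, 177.1, 137.1, 0.0 m³/s; ΣQ_DR = 4553 m³/s.
V = ΣQ_DR · Δt = 4553 × 3600 s = 1.639 × 10^7 m³.
Over A = 270 km², depth = V / A = 60.7 mm.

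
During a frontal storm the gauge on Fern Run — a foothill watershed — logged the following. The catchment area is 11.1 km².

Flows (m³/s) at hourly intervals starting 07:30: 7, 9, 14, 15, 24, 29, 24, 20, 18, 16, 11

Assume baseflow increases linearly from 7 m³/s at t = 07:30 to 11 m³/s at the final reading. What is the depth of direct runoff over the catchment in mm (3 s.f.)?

d ≈ 28.5 mm

Direct runoff: 0.00, 1.60, 6.20, 6.80, 15.40, 20.00, 14.60, 10.20, 7.80, 5.40, 0.00 m³/s; ΣQ_DR = 88.00 m³/s.
V = ΣQ_DR · Δt = 88.00 × 3600 s = 3.168 × 10^5 m³.
Over A = 11.1 km², depth = V / A = 28.5 mm.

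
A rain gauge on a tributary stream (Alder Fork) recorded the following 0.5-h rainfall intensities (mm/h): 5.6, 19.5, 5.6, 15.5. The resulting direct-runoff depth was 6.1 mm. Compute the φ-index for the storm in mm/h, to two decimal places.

Only the 2 blocks with intensity above φ contribute runoff: 19.5, 15.5 mm/h.
Σ(I−φ)·Δt = d  ⇒  (19.5+15.5 − 2φ)·0.5 = 6.1
φ = (35.00 − 6.1/0.5) / 2 = 11.40 mm/h.

φ ≈ 11.40 mm/h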